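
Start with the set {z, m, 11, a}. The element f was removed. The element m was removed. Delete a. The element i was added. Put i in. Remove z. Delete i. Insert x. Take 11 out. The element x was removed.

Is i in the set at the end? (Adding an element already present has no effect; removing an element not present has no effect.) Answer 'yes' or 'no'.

Tracking the set through each operation:
Start: {11, a, m, z}
Event 1 (remove f): not present, no change. Set: {11, a, m, z}
Event 2 (remove m): removed. Set: {11, a, z}
Event 3 (remove a): removed. Set: {11, z}
Event 4 (add i): added. Set: {11, i, z}
Event 5 (add i): already present, no change. Set: {11, i, z}
Event 6 (remove z): removed. Set: {11, i}
Event 7 (remove i): removed. Set: {11}
Event 8 (add x): added. Set: {11, x}
Event 9 (remove 11): removed. Set: {x}
Event 10 (remove x): removed. Set: {}

Final set: {} (size 0)
i is NOT in the final set.

Answer: no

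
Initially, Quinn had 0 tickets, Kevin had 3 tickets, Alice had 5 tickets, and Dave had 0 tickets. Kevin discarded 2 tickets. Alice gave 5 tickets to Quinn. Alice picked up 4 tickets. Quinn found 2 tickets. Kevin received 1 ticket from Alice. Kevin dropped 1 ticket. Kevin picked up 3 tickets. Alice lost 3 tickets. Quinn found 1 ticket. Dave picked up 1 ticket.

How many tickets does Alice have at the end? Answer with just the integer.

Tracking counts step by step:
Start: Quinn=0, Kevin=3, Alice=5, Dave=0
Event 1 (Kevin -2): Kevin: 3 -> 1. State: Quinn=0, Kevin=1, Alice=5, Dave=0
Event 2 (Alice -> Quinn, 5): Alice: 5 -> 0, Quinn: 0 -> 5. State: Quinn=5, Kevin=1, Alice=0, Dave=0
Event 3 (Alice +4): Alice: 0 -> 4. State: Quinn=5, Kevin=1, Alice=4, Dave=0
Event 4 (Quinn +2): Quinn: 5 -> 7. State: Quinn=7, Kevin=1, Alice=4, Dave=0
Event 5 (Alice -> Kevin, 1): Alice: 4 -> 3, Kevin: 1 -> 2. State: Quinn=7, Kevin=2, Alice=3, Dave=0
Event 6 (Kevin -1): Kevin: 2 -> 1. State: Quinn=7, Kevin=1, Alice=3, Dave=0
Event 7 (Kevin +3): Kevin: 1 -> 4. State: Quinn=7, Kevin=4, Alice=3, Dave=0
Event 8 (Alice -3): Alice: 3 -> 0. State: Quinn=7, Kevin=4, Alice=0, Dave=0
Event 9 (Quinn +1): Quinn: 7 -> 8. State: Quinn=8, Kevin=4, Alice=0, Dave=0
Event 10 (Dave +1): Dave: 0 -> 1. State: Quinn=8, Kevin=4, Alice=0, Dave=1

Alice's final count: 0

Answer: 0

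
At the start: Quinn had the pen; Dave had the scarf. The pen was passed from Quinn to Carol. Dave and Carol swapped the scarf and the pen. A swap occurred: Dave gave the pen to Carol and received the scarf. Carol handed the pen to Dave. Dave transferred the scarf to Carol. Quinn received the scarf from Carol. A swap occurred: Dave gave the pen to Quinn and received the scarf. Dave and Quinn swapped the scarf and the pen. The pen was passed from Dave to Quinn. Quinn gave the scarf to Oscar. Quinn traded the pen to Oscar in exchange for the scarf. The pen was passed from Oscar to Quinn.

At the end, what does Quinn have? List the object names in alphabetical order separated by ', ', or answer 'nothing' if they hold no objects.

Tracking all object holders:
Start: pen:Quinn, scarf:Dave
Event 1 (give pen: Quinn -> Carol). State: pen:Carol, scarf:Dave
Event 2 (swap scarf<->pen: now scarf:Carol, pen:Dave). State: pen:Dave, scarf:Carol
Event 3 (swap pen<->scarf: now pen:Carol, scarf:Dave). State: pen:Carol, scarf:Dave
Event 4 (give pen: Carol -> Dave). State: pen:Dave, scarf:Dave
Event 5 (give scarf: Dave -> Carol). State: pen:Dave, scarf:Carol
Event 6 (give scarf: Carol -> Quinn). State: pen:Dave, scarf:Quinn
Event 7 (swap pen<->scarf: now pen:Quinn, scarf:Dave). State: pen:Quinn, scarf:Dave
Event 8 (swap scarf<->pen: now scarf:Quinn, pen:Dave). State: pen:Dave, scarf:Quinn
Event 9 (give pen: Dave -> Quinn). State: pen:Quinn, scarf:Quinn
Event 10 (give scarf: Quinn -> Oscar). State: pen:Quinn, scarf:Oscar
Event 11 (swap pen<->scarf: now pen:Oscar, scarf:Quinn). State: pen:Oscar, scarf:Quinn
Event 12 (give pen: Oscar -> Quinn). State: pen:Quinn, scarf:Quinn

Final state: pen:Quinn, scarf:Quinn
Quinn holds: pen, scarf.

Answer: pen, scarf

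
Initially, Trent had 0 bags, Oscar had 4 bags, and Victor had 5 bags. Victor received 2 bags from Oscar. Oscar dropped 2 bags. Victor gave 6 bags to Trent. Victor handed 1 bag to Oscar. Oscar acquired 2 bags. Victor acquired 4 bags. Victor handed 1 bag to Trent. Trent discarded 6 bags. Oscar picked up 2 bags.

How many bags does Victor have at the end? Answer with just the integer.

Tracking counts step by step:
Start: Trent=0, Oscar=4, Victor=5
Event 1 (Oscar -> Victor, 2): Oscar: 4 -> 2, Victor: 5 -> 7. State: Trent=0, Oscar=2, Victor=7
Event 2 (Oscar -2): Oscar: 2 -> 0. State: Trent=0, Oscar=0, Victor=7
Event 3 (Victor -> Trent, 6): Victor: 7 -> 1, Trent: 0 -> 6. State: Trent=6, Oscar=0, Victor=1
Event 4 (Victor -> Oscar, 1): Victor: 1 -> 0, Oscar: 0 -> 1. State: Trent=6, Oscar=1, Victor=0
Event 5 (Oscar +2): Oscar: 1 -> 3. State: Trent=6, Oscar=3, Victor=0
Event 6 (Victor +4): Victor: 0 -> 4. State: Trent=6, Oscar=3, Victor=4
Event 7 (Victor -> Trent, 1): Victor: 4 -> 3, Trent: 6 -> 7. State: Trent=7, Oscar=3, Victor=3
Event 8 (Trent -6): Trent: 7 -> 1. State: Trent=1, Oscar=3, Victor=3
Event 9 (Oscar +2): Oscar: 3 -> 5. State: Trent=1, Oscar=5, Victor=3

Victor's final count: 3

Answer: 3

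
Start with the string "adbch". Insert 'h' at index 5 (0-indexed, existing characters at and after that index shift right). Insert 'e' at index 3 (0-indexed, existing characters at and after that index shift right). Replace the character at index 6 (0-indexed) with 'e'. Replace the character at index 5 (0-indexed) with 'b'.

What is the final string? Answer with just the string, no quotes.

Applying each edit step by step:
Start: "adbch"
Op 1 (insert 'h' at idx 5): "adbch" -> "adbchh"
Op 2 (insert 'e' at idx 3): "adbchh" -> "adbechh"
Op 3 (replace idx 6: 'h' -> 'e'): "adbechh" -> "adbeche"
Op 4 (replace idx 5: 'h' -> 'b'): "adbeche" -> "adbecbe"

Answer: adbecbe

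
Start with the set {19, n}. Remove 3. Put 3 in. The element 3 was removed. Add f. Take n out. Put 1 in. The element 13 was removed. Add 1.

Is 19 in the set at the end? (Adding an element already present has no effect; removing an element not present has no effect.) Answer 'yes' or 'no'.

Tracking the set through each operation:
Start: {19, n}
Event 1 (remove 3): not present, no change. Set: {19, n}
Event 2 (add 3): added. Set: {19, 3, n}
Event 3 (remove 3): removed. Set: {19, n}
Event 4 (add f): added. Set: {19, f, n}
Event 5 (remove n): removed. Set: {19, f}
Event 6 (add 1): added. Set: {1, 19, f}
Event 7 (remove 13): not present, no change. Set: {1, 19, f}
Event 8 (add 1): already present, no change. Set: {1, 19, f}

Final set: {1, 19, f} (size 3)
19 is in the final set.

Answer: yes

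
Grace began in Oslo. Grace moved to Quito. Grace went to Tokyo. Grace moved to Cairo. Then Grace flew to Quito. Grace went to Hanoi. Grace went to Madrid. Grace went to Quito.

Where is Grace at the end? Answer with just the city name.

Tracking Grace's location:
Start: Grace is in Oslo.
After move 1: Oslo -> Quito. Grace is in Quito.
After move 2: Quito -> Tokyo. Grace is in Tokyo.
After move 3: Tokyo -> Cairo. Grace is in Cairo.
After move 4: Cairo -> Quito. Grace is in Quito.
After move 5: Quito -> Hanoi. Grace is in Hanoi.
After move 6: Hanoi -> Madrid. Grace is in Madrid.
After move 7: Madrid -> Quito. Grace is in Quito.

Answer: Quito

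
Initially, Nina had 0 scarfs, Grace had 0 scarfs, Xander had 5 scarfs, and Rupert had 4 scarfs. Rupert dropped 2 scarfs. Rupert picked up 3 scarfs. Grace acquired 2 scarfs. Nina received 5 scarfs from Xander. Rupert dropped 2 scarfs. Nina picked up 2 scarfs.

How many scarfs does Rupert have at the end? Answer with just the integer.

Answer: 3

Derivation:
Tracking counts step by step:
Start: Nina=0, Grace=0, Xander=5, Rupert=4
Event 1 (Rupert -2): Rupert: 4 -> 2. State: Nina=0, Grace=0, Xander=5, Rupert=2
Event 2 (Rupert +3): Rupert: 2 -> 5. State: Nina=0, Grace=0, Xander=5, Rupert=5
Event 3 (Grace +2): Grace: 0 -> 2. State: Nina=0, Grace=2, Xander=5, Rupert=5
Event 4 (Xander -> Nina, 5): Xander: 5 -> 0, Nina: 0 -> 5. State: Nina=5, Grace=2, Xander=0, Rupert=5
Event 5 (Rupert -2): Rupert: 5 -> 3. State: Nina=5, Grace=2, Xander=0, Rupert=3
Event 6 (Nina +2): Nina: 5 -> 7. State: Nina=7, Grace=2, Xander=0, Rupert=3

Rupert's final count: 3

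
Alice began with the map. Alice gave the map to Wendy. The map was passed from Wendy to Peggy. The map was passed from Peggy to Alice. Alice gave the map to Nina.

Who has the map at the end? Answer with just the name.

Tracking the map through each event:
Start: Alice has the map.
After event 1: Wendy has the map.
After event 2: Peggy has the map.
After event 3: Alice has the map.
After event 4: Nina has the map.

Answer: Nina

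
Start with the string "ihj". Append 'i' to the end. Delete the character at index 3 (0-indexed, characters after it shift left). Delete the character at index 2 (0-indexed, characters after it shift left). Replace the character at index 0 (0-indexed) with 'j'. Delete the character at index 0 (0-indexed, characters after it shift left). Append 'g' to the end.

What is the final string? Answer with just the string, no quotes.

Answer: hg

Derivation:
Applying each edit step by step:
Start: "ihj"
Op 1 (append 'i'): "ihj" -> "ihji"
Op 2 (delete idx 3 = 'i'): "ihji" -> "ihj"
Op 3 (delete idx 2 = 'j'): "ihj" -> "ih"
Op 4 (replace idx 0: 'i' -> 'j'): "ih" -> "jh"
Op 5 (delete idx 0 = 'j'): "jh" -> "h"
Op 6 (append 'g'): "h" -> "hg"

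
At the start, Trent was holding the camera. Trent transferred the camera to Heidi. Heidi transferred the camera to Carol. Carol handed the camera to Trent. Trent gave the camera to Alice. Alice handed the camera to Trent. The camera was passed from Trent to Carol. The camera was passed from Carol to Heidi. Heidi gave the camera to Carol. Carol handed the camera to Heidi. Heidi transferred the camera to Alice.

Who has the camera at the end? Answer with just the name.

Answer: Alice

Derivation:
Tracking the camera through each event:
Start: Trent has the camera.
After event 1: Heidi has the camera.
After event 2: Carol has the camera.
After event 3: Trent has the camera.
After event 4: Alice has the camera.
After event 5: Trent has the camera.
After event 6: Carol has the camera.
After event 7: Heidi has the camera.
After event 8: Carol has the camera.
After event 9: Heidi has the camera.
After event 10: Alice has the camera.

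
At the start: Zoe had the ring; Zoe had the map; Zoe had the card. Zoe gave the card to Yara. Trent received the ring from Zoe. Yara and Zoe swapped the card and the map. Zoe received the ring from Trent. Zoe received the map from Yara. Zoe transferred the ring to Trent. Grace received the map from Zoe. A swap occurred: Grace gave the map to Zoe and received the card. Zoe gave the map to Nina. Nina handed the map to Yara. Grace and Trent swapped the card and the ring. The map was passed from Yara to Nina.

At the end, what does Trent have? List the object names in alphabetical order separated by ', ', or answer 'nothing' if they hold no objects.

Tracking all object holders:
Start: ring:Zoe, map:Zoe, card:Zoe
Event 1 (give card: Zoe -> Yara). State: ring:Zoe, map:Zoe, card:Yara
Event 2 (give ring: Zoe -> Trent). State: ring:Trent, map:Zoe, card:Yara
Event 3 (swap card<->map: now card:Zoe, map:Yara). State: ring:Trent, map:Yara, card:Zoe
Event 4 (give ring: Trent -> Zoe). State: ring:Zoe, map:Yara, card:Zoe
Event 5 (give map: Yara -> Zoe). State: ring:Zoe, map:Zoe, card:Zoe
Event 6 (give ring: Zoe -> Trent). State: ring:Trent, map:Zoe, card:Zoe
Event 7 (give map: Zoe -> Grace). State: ring:Trent, map:Grace, card:Zoe
Event 8 (swap map<->card: now map:Zoe, card:Grace). State: ring:Trent, map:Zoe, card:Grace
Event 9 (give map: Zoe -> Nina). State: ring:Trent, map:Nina, card:Grace
Event 10 (give map: Nina -> Yara). State: ring:Trent, map:Yara, card:Grace
Event 11 (swap card<->ring: now card:Trent, ring:Grace). State: ring:Grace, map:Yara, card:Trent
Event 12 (give map: Yara -> Nina). State: ring:Grace, map:Nina, card:Trent

Final state: ring:Grace, map:Nina, card:Trent
Trent holds: card.

Answer: card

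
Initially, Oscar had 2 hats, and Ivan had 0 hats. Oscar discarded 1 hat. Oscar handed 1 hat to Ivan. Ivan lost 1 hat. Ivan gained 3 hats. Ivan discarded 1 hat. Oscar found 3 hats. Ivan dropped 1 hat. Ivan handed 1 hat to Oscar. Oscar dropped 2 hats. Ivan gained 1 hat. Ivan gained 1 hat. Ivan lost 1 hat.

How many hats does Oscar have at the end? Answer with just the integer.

Answer: 2

Derivation:
Tracking counts step by step:
Start: Oscar=2, Ivan=0
Event 1 (Oscar -1): Oscar: 2 -> 1. State: Oscar=1, Ivan=0
Event 2 (Oscar -> Ivan, 1): Oscar: 1 -> 0, Ivan: 0 -> 1. State: Oscar=0, Ivan=1
Event 3 (Ivan -1): Ivan: 1 -> 0. State: Oscar=0, Ivan=0
Event 4 (Ivan +3): Ivan: 0 -> 3. State: Oscar=0, Ivan=3
Event 5 (Ivan -1): Ivan: 3 -> 2. State: Oscar=0, Ivan=2
Event 6 (Oscar +3): Oscar: 0 -> 3. State: Oscar=3, Ivan=2
Event 7 (Ivan -1): Ivan: 2 -> 1. State: Oscar=3, Ivan=1
Event 8 (Ivan -> Oscar, 1): Ivan: 1 -> 0, Oscar: 3 -> 4. State: Oscar=4, Ivan=0
Event 9 (Oscar -2): Oscar: 4 -> 2. State: Oscar=2, Ivan=0
Event 10 (Ivan +1): Ivan: 0 -> 1. State: Oscar=2, Ivan=1
Event 11 (Ivan +1): Ivan: 1 -> 2. State: Oscar=2, Ivan=2
Event 12 (Ivan -1): Ivan: 2 -> 1. State: Oscar=2, Ivan=1

Oscar's final count: 2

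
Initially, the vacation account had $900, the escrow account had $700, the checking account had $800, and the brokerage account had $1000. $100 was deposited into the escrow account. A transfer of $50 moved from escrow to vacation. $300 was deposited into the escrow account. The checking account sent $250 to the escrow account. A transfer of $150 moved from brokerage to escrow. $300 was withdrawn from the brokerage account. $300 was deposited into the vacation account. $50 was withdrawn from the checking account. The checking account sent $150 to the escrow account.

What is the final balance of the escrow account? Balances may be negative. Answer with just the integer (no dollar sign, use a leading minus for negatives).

Tracking account balances step by step:
Start: vacation=900, escrow=700, checking=800, brokerage=1000
Event 1 (deposit 100 to escrow): escrow: 700 + 100 = 800. Balances: vacation=900, escrow=800, checking=800, brokerage=1000
Event 2 (transfer 50 escrow -> vacation): escrow: 800 - 50 = 750, vacation: 900 + 50 = 950. Balances: vacation=950, escrow=750, checking=800, brokerage=1000
Event 3 (deposit 300 to escrow): escrow: 750 + 300 = 1050. Balances: vacation=950, escrow=1050, checking=800, brokerage=1000
Event 4 (transfer 250 checking -> escrow): checking: 800 - 250 = 550, escrow: 1050 + 250 = 1300. Balances: vacation=950, escrow=1300, checking=550, brokerage=1000
Event 5 (transfer 150 brokerage -> escrow): brokerage: 1000 - 150 = 850, escrow: 1300 + 150 = 1450. Balances: vacation=950, escrow=1450, checking=550, brokerage=850
Event 6 (withdraw 300 from brokerage): brokerage: 850 - 300 = 550. Balances: vacation=950, escrow=1450, checking=550, brokerage=550
Event 7 (deposit 300 to vacation): vacation: 950 + 300 = 1250. Balances: vacation=1250, escrow=1450, checking=550, brokerage=550
Event 8 (withdraw 50 from checking): checking: 550 - 50 = 500. Balances: vacation=1250, escrow=1450, checking=500, brokerage=550
Event 9 (transfer 150 checking -> escrow): checking: 500 - 150 = 350, escrow: 1450 + 150 = 1600. Balances: vacation=1250, escrow=1600, checking=350, brokerage=550

Final balance of escrow: 1600

Answer: 1600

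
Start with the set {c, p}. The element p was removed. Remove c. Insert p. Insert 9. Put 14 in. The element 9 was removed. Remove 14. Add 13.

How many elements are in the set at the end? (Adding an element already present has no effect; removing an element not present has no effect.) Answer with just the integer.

Answer: 2

Derivation:
Tracking the set through each operation:
Start: {c, p}
Event 1 (remove p): removed. Set: {c}
Event 2 (remove c): removed. Set: {}
Event 3 (add p): added. Set: {p}
Event 4 (add 9): added. Set: {9, p}
Event 5 (add 14): added. Set: {14, 9, p}
Event 6 (remove 9): removed. Set: {14, p}
Event 7 (remove 14): removed. Set: {p}
Event 8 (add 13): added. Set: {13, p}

Final set: {13, p} (size 2)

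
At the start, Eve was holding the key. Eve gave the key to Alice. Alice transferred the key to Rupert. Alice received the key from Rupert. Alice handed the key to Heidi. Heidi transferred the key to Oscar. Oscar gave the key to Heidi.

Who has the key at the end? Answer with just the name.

Answer: Heidi

Derivation:
Tracking the key through each event:
Start: Eve has the key.
After event 1: Alice has the key.
After event 2: Rupert has the key.
After event 3: Alice has the key.
After event 4: Heidi has the key.
After event 5: Oscar has the key.
After event 6: Heidi has the key.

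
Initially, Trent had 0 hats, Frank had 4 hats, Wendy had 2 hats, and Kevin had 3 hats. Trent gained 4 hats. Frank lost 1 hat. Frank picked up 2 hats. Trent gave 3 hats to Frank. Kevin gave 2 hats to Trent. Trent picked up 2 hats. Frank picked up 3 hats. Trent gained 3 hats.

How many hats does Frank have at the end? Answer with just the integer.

Tracking counts step by step:
Start: Trent=0, Frank=4, Wendy=2, Kevin=3
Event 1 (Trent +4): Trent: 0 -> 4. State: Trent=4, Frank=4, Wendy=2, Kevin=3
Event 2 (Frank -1): Frank: 4 -> 3. State: Trent=4, Frank=3, Wendy=2, Kevin=3
Event 3 (Frank +2): Frank: 3 -> 5. State: Trent=4, Frank=5, Wendy=2, Kevin=3
Event 4 (Trent -> Frank, 3): Trent: 4 -> 1, Frank: 5 -> 8. State: Trent=1, Frank=8, Wendy=2, Kevin=3
Event 5 (Kevin -> Trent, 2): Kevin: 3 -> 1, Trent: 1 -> 3. State: Trent=3, Frank=8, Wendy=2, Kevin=1
Event 6 (Trent +2): Trent: 3 -> 5. State: Trent=5, Frank=8, Wendy=2, Kevin=1
Event 7 (Frank +3): Frank: 8 -> 11. State: Trent=5, Frank=11, Wendy=2, Kevin=1
Event 8 (Trent +3): Trent: 5 -> 8. State: Trent=8, Frank=11, Wendy=2, Kevin=1

Frank's final count: 11

Answer: 11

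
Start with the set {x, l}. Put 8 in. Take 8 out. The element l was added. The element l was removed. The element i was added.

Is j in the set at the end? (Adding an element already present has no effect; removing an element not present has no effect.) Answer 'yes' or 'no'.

Tracking the set through each operation:
Start: {l, x}
Event 1 (add 8): added. Set: {8, l, x}
Event 2 (remove 8): removed. Set: {l, x}
Event 3 (add l): already present, no change. Set: {l, x}
Event 4 (remove l): removed. Set: {x}
Event 5 (add i): added. Set: {i, x}

Final set: {i, x} (size 2)
j is NOT in the final set.

Answer: no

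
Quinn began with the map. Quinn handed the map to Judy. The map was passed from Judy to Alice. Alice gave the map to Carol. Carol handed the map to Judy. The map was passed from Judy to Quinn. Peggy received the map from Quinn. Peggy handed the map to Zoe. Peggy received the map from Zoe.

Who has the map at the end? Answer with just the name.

Answer: Peggy

Derivation:
Tracking the map through each event:
Start: Quinn has the map.
After event 1: Judy has the map.
After event 2: Alice has the map.
After event 3: Carol has the map.
After event 4: Judy has the map.
After event 5: Quinn has the map.
After event 6: Peggy has the map.
After event 7: Zoe has the map.
After event 8: Peggy has the map.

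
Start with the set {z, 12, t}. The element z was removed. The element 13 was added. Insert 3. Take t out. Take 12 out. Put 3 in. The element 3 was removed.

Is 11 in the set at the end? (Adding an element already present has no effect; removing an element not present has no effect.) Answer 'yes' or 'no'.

Answer: no

Derivation:
Tracking the set through each operation:
Start: {12, t, z}
Event 1 (remove z): removed. Set: {12, t}
Event 2 (add 13): added. Set: {12, 13, t}
Event 3 (add 3): added. Set: {12, 13, 3, t}
Event 4 (remove t): removed. Set: {12, 13, 3}
Event 5 (remove 12): removed. Set: {13, 3}
Event 6 (add 3): already present, no change. Set: {13, 3}
Event 7 (remove 3): removed. Set: {13}

Final set: {13} (size 1)
11 is NOT in the final set.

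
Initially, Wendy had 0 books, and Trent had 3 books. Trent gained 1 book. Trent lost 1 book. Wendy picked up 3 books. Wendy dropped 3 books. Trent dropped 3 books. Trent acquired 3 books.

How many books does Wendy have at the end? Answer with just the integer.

Answer: 0

Derivation:
Tracking counts step by step:
Start: Wendy=0, Trent=3
Event 1 (Trent +1): Trent: 3 -> 4. State: Wendy=0, Trent=4
Event 2 (Trent -1): Trent: 4 -> 3. State: Wendy=0, Trent=3
Event 3 (Wendy +3): Wendy: 0 -> 3. State: Wendy=3, Trent=3
Event 4 (Wendy -3): Wendy: 3 -> 0. State: Wendy=0, Trent=3
Event 5 (Trent -3): Trent: 3 -> 0. State: Wendy=0, Trent=0
Event 6 (Trent +3): Trent: 0 -> 3. State: Wendy=0, Trent=3

Wendy's final count: 0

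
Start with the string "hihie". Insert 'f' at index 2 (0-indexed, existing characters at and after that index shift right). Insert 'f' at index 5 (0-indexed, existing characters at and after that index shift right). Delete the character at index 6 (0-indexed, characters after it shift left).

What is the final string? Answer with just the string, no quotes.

Applying each edit step by step:
Start: "hihie"
Op 1 (insert 'f' at idx 2): "hihie" -> "hifhie"
Op 2 (insert 'f' at idx 5): "hifhie" -> "hifhife"
Op 3 (delete idx 6 = 'e'): "hifhife" -> "hifhif"

Answer: hifhif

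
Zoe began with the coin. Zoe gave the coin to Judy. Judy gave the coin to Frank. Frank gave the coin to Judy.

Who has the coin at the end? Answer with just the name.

Answer: Judy

Derivation:
Tracking the coin through each event:
Start: Zoe has the coin.
After event 1: Judy has the coin.
After event 2: Frank has the coin.
After event 3: Judy has the coin.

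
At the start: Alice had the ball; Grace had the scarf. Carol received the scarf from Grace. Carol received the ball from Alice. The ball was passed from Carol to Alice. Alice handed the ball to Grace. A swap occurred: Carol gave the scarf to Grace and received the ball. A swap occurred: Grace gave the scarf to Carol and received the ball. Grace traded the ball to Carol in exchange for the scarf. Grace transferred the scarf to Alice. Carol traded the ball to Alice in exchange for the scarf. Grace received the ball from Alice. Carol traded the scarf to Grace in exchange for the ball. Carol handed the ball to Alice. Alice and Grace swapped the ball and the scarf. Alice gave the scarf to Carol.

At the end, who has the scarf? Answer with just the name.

Tracking all object holders:
Start: ball:Alice, scarf:Grace
Event 1 (give scarf: Grace -> Carol). State: ball:Alice, scarf:Carol
Event 2 (give ball: Alice -> Carol). State: ball:Carol, scarf:Carol
Event 3 (give ball: Carol -> Alice). State: ball:Alice, scarf:Carol
Event 4 (give ball: Alice -> Grace). State: ball:Grace, scarf:Carol
Event 5 (swap scarf<->ball: now scarf:Grace, ball:Carol). State: ball:Carol, scarf:Grace
Event 6 (swap scarf<->ball: now scarf:Carol, ball:Grace). State: ball:Grace, scarf:Carol
Event 7 (swap ball<->scarf: now ball:Carol, scarf:Grace). State: ball:Carol, scarf:Grace
Event 8 (give scarf: Grace -> Alice). State: ball:Carol, scarf:Alice
Event 9 (swap ball<->scarf: now ball:Alice, scarf:Carol). State: ball:Alice, scarf:Carol
Event 10 (give ball: Alice -> Grace). State: ball:Grace, scarf:Carol
Event 11 (swap scarf<->ball: now scarf:Grace, ball:Carol). State: ball:Carol, scarf:Grace
Event 12 (give ball: Carol -> Alice). State: ball:Alice, scarf:Grace
Event 13 (swap ball<->scarf: now ball:Grace, scarf:Alice). State: ball:Grace, scarf:Alice
Event 14 (give scarf: Alice -> Carol). State: ball:Grace, scarf:Carol

Final state: ball:Grace, scarf:Carol
The scarf is held by Carol.

Answer: Carol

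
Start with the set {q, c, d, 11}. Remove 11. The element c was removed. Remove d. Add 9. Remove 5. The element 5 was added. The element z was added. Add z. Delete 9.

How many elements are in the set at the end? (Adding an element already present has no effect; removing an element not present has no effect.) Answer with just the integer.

Answer: 3

Derivation:
Tracking the set through each operation:
Start: {11, c, d, q}
Event 1 (remove 11): removed. Set: {c, d, q}
Event 2 (remove c): removed. Set: {d, q}
Event 3 (remove d): removed. Set: {q}
Event 4 (add 9): added. Set: {9, q}
Event 5 (remove 5): not present, no change. Set: {9, q}
Event 6 (add 5): added. Set: {5, 9, q}
Event 7 (add z): added. Set: {5, 9, q, z}
Event 8 (add z): already present, no change. Set: {5, 9, q, z}
Event 9 (remove 9): removed. Set: {5, q, z}

Final set: {5, q, z} (size 3)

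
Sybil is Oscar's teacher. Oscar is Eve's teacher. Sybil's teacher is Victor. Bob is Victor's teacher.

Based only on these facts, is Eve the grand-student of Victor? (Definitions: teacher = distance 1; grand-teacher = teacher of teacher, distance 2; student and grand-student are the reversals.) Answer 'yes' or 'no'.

Reconstructing the teacher chain from the given facts:
  Bob -> Victor -> Sybil -> Oscar -> Eve
(each arrow means 'teacher of the next')
Positions in the chain (0 = top):
  position of Bob: 0
  position of Victor: 1
  position of Sybil: 2
  position of Oscar: 3
  position of Eve: 4

Eve is at position 4, Victor is at position 1; signed distance (j - i) = -3.
'grand-student' requires j - i = -2. Actual distance is -3, so the relation does NOT hold.

Answer: no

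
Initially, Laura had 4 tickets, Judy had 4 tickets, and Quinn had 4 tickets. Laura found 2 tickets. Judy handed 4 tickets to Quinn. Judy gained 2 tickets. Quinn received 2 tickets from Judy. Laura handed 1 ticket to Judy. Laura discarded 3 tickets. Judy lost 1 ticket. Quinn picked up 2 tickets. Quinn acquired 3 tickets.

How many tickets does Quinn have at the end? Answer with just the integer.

Answer: 15

Derivation:
Tracking counts step by step:
Start: Laura=4, Judy=4, Quinn=4
Event 1 (Laura +2): Laura: 4 -> 6. State: Laura=6, Judy=4, Quinn=4
Event 2 (Judy -> Quinn, 4): Judy: 4 -> 0, Quinn: 4 -> 8. State: Laura=6, Judy=0, Quinn=8
Event 3 (Judy +2): Judy: 0 -> 2. State: Laura=6, Judy=2, Quinn=8
Event 4 (Judy -> Quinn, 2): Judy: 2 -> 0, Quinn: 8 -> 10. State: Laura=6, Judy=0, Quinn=10
Event 5 (Laura -> Judy, 1): Laura: 6 -> 5, Judy: 0 -> 1. State: Laura=5, Judy=1, Quinn=10
Event 6 (Laura -3): Laura: 5 -> 2. State: Laura=2, Judy=1, Quinn=10
Event 7 (Judy -1): Judy: 1 -> 0. State: Laura=2, Judy=0, Quinn=10
Event 8 (Quinn +2): Quinn: 10 -> 12. State: Laura=2, Judy=0, Quinn=12
Event 9 (Quinn +3): Quinn: 12 -> 15. State: Laura=2, Judy=0, Quinn=15

Quinn's final count: 15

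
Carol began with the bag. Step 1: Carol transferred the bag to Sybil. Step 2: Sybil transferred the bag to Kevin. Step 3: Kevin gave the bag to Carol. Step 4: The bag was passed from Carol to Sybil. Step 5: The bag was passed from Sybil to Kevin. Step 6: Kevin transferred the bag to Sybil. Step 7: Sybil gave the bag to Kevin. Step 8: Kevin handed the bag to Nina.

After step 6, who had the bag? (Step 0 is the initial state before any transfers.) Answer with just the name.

Tracking the bag holder through step 6:
After step 0 (start): Carol
After step 1: Sybil
After step 2: Kevin
After step 3: Carol
After step 4: Sybil
After step 5: Kevin
After step 6: Sybil

At step 6, the holder is Sybil.

Answer: Sybil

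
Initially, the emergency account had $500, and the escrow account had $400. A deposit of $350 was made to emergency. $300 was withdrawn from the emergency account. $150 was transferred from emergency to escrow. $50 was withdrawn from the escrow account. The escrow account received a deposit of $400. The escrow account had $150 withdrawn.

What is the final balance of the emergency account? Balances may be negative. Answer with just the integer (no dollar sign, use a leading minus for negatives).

Tracking account balances step by step:
Start: emergency=500, escrow=400
Event 1 (deposit 350 to emergency): emergency: 500 + 350 = 850. Balances: emergency=850, escrow=400
Event 2 (withdraw 300 from emergency): emergency: 850 - 300 = 550. Balances: emergency=550, escrow=400
Event 3 (transfer 150 emergency -> escrow): emergency: 550 - 150 = 400, escrow: 400 + 150 = 550. Balances: emergency=400, escrow=550
Event 4 (withdraw 50 from escrow): escrow: 550 - 50 = 500. Balances: emergency=400, escrow=500
Event 5 (deposit 400 to escrow): escrow: 500 + 400 = 900. Balances: emergency=400, escrow=900
Event 6 (withdraw 150 from escrow): escrow: 900 - 150 = 750. Balances: emergency=400, escrow=750

Final balance of emergency: 400

Answer: 400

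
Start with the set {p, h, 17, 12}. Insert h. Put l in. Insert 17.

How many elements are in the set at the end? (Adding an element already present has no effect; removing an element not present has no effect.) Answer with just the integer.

Answer: 5

Derivation:
Tracking the set through each operation:
Start: {12, 17, h, p}
Event 1 (add h): already present, no change. Set: {12, 17, h, p}
Event 2 (add l): added. Set: {12, 17, h, l, p}
Event 3 (add 17): already present, no change. Set: {12, 17, h, l, p}

Final set: {12, 17, h, l, p} (size 5)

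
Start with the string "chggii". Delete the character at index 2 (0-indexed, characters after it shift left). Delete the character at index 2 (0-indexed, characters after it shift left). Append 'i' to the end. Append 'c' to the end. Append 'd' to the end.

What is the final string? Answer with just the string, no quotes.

Applying each edit step by step:
Start: "chggii"
Op 1 (delete idx 2 = 'g'): "chggii" -> "chgii"
Op 2 (delete idx 2 = 'g'): "chgii" -> "chii"
Op 3 (append 'i'): "chii" -> "chiii"
Op 4 (append 'c'): "chiii" -> "chiiic"
Op 5 (append 'd'): "chiiic" -> "chiiicd"

Answer: chiiicd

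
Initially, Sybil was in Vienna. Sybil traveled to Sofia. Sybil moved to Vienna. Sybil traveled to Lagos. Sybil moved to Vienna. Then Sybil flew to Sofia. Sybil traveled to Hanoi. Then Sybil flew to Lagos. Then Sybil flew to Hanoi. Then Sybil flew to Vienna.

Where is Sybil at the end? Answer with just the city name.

Answer: Vienna

Derivation:
Tracking Sybil's location:
Start: Sybil is in Vienna.
After move 1: Vienna -> Sofia. Sybil is in Sofia.
After move 2: Sofia -> Vienna. Sybil is in Vienna.
After move 3: Vienna -> Lagos. Sybil is in Lagos.
After move 4: Lagos -> Vienna. Sybil is in Vienna.
After move 5: Vienna -> Sofia. Sybil is in Sofia.
After move 6: Sofia -> Hanoi. Sybil is in Hanoi.
After move 7: Hanoi -> Lagos. Sybil is in Lagos.
After move 8: Lagos -> Hanoi. Sybil is in Hanoi.
After move 9: Hanoi -> Vienna. Sybil is in Vienna.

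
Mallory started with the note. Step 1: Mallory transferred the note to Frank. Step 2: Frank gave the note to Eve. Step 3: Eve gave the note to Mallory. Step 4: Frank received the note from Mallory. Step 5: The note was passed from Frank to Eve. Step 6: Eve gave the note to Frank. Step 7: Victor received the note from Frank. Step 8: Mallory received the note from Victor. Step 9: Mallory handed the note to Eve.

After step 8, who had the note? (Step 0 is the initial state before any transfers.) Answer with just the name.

Tracking the note holder through step 8:
After step 0 (start): Mallory
After step 1: Frank
After step 2: Eve
After step 3: Mallory
After step 4: Frank
After step 5: Eve
After step 6: Frank
After step 7: Victor
After step 8: Mallory

At step 8, the holder is Mallory.

Answer: Mallory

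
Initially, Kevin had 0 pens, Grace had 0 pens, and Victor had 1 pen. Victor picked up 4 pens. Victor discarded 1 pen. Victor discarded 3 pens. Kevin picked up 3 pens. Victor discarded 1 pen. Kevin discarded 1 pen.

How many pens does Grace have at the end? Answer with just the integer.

Answer: 0

Derivation:
Tracking counts step by step:
Start: Kevin=0, Grace=0, Victor=1
Event 1 (Victor +4): Victor: 1 -> 5. State: Kevin=0, Grace=0, Victor=5
Event 2 (Victor -1): Victor: 5 -> 4. State: Kevin=0, Grace=0, Victor=4
Event 3 (Victor -3): Victor: 4 -> 1. State: Kevin=0, Grace=0, Victor=1
Event 4 (Kevin +3): Kevin: 0 -> 3. State: Kevin=3, Grace=0, Victor=1
Event 5 (Victor -1): Victor: 1 -> 0. State: Kevin=3, Grace=0, Victor=0
Event 6 (Kevin -1): Kevin: 3 -> 2. State: Kevin=2, Grace=0, Victor=0

Grace's final count: 0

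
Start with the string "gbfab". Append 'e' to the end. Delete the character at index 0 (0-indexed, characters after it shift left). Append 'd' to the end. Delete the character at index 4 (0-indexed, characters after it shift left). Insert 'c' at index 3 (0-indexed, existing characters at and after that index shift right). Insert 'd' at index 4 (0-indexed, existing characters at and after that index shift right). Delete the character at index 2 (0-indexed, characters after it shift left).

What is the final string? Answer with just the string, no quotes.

Answer: bfcdbd

Derivation:
Applying each edit step by step:
Start: "gbfab"
Op 1 (append 'e'): "gbfab" -> "gbfabe"
Op 2 (delete idx 0 = 'g'): "gbfabe" -> "bfabe"
Op 3 (append 'd'): "bfabe" -> "bfabed"
Op 4 (delete idx 4 = 'e'): "bfabed" -> "bfabd"
Op 5 (insert 'c' at idx 3): "bfabd" -> "bfacbd"
Op 6 (insert 'd' at idx 4): "bfacbd" -> "bfacdbd"
Op 7 (delete idx 2 = 'a'): "bfacdbd" -> "bfcdbd"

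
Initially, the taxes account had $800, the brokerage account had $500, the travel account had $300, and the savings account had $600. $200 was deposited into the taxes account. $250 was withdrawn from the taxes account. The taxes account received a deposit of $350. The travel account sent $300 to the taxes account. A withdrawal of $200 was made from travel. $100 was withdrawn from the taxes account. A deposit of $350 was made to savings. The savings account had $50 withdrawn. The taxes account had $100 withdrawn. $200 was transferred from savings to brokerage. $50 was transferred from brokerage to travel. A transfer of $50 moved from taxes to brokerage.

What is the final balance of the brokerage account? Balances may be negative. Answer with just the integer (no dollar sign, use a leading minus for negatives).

Answer: 700

Derivation:
Tracking account balances step by step:
Start: taxes=800, brokerage=500, travel=300, savings=600
Event 1 (deposit 200 to taxes): taxes: 800 + 200 = 1000. Balances: taxes=1000, brokerage=500, travel=300, savings=600
Event 2 (withdraw 250 from taxes): taxes: 1000 - 250 = 750. Balances: taxes=750, brokerage=500, travel=300, savings=600
Event 3 (deposit 350 to taxes): taxes: 750 + 350 = 1100. Balances: taxes=1100, brokerage=500, travel=300, savings=600
Event 4 (transfer 300 travel -> taxes): travel: 300 - 300 = 0, taxes: 1100 + 300 = 1400. Balances: taxes=1400, brokerage=500, travel=0, savings=600
Event 5 (withdraw 200 from travel): travel: 0 - 200 = -200. Balances: taxes=1400, brokerage=500, travel=-200, savings=600
Event 6 (withdraw 100 from taxes): taxes: 1400 - 100 = 1300. Balances: taxes=1300, brokerage=500, travel=-200, savings=600
Event 7 (deposit 350 to savings): savings: 600 + 350 = 950. Balances: taxes=1300, brokerage=500, travel=-200, savings=950
Event 8 (withdraw 50 from savings): savings: 950 - 50 = 900. Balances: taxes=1300, brokerage=500, travel=-200, savings=900
Event 9 (withdraw 100 from taxes): taxes: 1300 - 100 = 1200. Balances: taxes=1200, brokerage=500, travel=-200, savings=900
Event 10 (transfer 200 savings -> brokerage): savings: 900 - 200 = 700, brokerage: 500 + 200 = 700. Balances: taxes=1200, brokerage=700, travel=-200, savings=700
Event 11 (transfer 50 brokerage -> travel): brokerage: 700 - 50 = 650, travel: -200 + 50 = -150. Balances: taxes=1200, brokerage=650, travel=-150, savings=700
Event 12 (transfer 50 taxes -> brokerage): taxes: 1200 - 50 = 1150, brokerage: 650 + 50 = 700. Balances: taxes=1150, brokerage=700, travel=-150, savings=700

Final balance of brokerage: 700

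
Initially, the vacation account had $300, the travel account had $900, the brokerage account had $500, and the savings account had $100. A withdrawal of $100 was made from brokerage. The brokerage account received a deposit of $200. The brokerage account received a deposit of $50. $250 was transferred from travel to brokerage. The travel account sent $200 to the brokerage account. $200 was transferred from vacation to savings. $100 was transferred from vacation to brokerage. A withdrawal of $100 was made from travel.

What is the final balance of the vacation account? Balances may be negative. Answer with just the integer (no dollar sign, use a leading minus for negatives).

Answer: 0

Derivation:
Tracking account balances step by step:
Start: vacation=300, travel=900, brokerage=500, savings=100
Event 1 (withdraw 100 from brokerage): brokerage: 500 - 100 = 400. Balances: vacation=300, travel=900, brokerage=400, savings=100
Event 2 (deposit 200 to brokerage): brokerage: 400 + 200 = 600. Balances: vacation=300, travel=900, brokerage=600, savings=100
Event 3 (deposit 50 to brokerage): brokerage: 600 + 50 = 650. Balances: vacation=300, travel=900, brokerage=650, savings=100
Event 4 (transfer 250 travel -> brokerage): travel: 900 - 250 = 650, brokerage: 650 + 250 = 900. Balances: vacation=300, travel=650, brokerage=900, savings=100
Event 5 (transfer 200 travel -> brokerage): travel: 650 - 200 = 450, brokerage: 900 + 200 = 1100. Balances: vacation=300, travel=450, brokerage=1100, savings=100
Event 6 (transfer 200 vacation -> savings): vacation: 300 - 200 = 100, savings: 100 + 200 = 300. Balances: vacation=100, travel=450, brokerage=1100, savings=300
Event 7 (transfer 100 vacation -> brokerage): vacation: 100 - 100 = 0, brokerage: 1100 + 100 = 1200. Balances: vacation=0, travel=450, brokerage=1200, savings=300
Event 8 (withdraw 100 from travel): travel: 450 - 100 = 350. Balances: vacation=0, travel=350, brokerage=1200, savings=300

Final balance of vacation: 0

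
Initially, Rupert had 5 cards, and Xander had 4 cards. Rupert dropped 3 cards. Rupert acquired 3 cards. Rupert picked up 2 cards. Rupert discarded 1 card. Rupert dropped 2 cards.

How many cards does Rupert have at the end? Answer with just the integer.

Tracking counts step by step:
Start: Rupert=5, Xander=4
Event 1 (Rupert -3): Rupert: 5 -> 2. State: Rupert=2, Xander=4
Event 2 (Rupert +3): Rupert: 2 -> 5. State: Rupert=5, Xander=4
Event 3 (Rupert +2): Rupert: 5 -> 7. State: Rupert=7, Xander=4
Event 4 (Rupert -1): Rupert: 7 -> 6. State: Rupert=6, Xander=4
Event 5 (Rupert -2): Rupert: 6 -> 4. State: Rupert=4, Xander=4

Rupert's final count: 4

Answer: 4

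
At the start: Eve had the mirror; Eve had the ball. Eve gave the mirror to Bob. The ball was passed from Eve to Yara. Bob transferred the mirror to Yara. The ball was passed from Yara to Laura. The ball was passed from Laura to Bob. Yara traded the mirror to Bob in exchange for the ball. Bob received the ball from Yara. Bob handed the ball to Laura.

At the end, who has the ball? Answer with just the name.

Answer: Laura

Derivation:
Tracking all object holders:
Start: mirror:Eve, ball:Eve
Event 1 (give mirror: Eve -> Bob). State: mirror:Bob, ball:Eve
Event 2 (give ball: Eve -> Yara). State: mirror:Bob, ball:Yara
Event 3 (give mirror: Bob -> Yara). State: mirror:Yara, ball:Yara
Event 4 (give ball: Yara -> Laura). State: mirror:Yara, ball:Laura
Event 5 (give ball: Laura -> Bob). State: mirror:Yara, ball:Bob
Event 6 (swap mirror<->ball: now mirror:Bob, ball:Yara). State: mirror:Bob, ball:Yara
Event 7 (give ball: Yara -> Bob). State: mirror:Bob, ball:Bob
Event 8 (give ball: Bob -> Laura). State: mirror:Bob, ball:Laura

Final state: mirror:Bob, ball:Laura
The ball is held by Laura.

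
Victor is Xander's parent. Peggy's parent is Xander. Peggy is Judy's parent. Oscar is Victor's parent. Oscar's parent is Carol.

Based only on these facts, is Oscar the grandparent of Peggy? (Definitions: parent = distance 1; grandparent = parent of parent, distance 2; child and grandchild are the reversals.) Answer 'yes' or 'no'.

Reconstructing the parent chain from the given facts:
  Carol -> Oscar -> Victor -> Xander -> Peggy -> Judy
(each arrow means 'parent of the next')
Positions in the chain (0 = top):
  position of Carol: 0
  position of Oscar: 1
  position of Victor: 2
  position of Xander: 3
  position of Peggy: 4
  position of Judy: 5

Oscar is at position 1, Peggy is at position 4; signed distance (j - i) = 3.
'grandparent' requires j - i = 2. Actual distance is 3, so the relation does NOT hold.

Answer: no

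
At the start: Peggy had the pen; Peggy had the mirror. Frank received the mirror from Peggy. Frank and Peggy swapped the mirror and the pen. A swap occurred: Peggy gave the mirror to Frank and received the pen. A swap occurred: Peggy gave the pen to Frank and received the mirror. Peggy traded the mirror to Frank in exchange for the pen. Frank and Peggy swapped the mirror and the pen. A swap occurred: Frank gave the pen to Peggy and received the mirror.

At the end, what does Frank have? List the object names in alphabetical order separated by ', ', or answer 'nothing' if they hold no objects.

Answer: mirror

Derivation:
Tracking all object holders:
Start: pen:Peggy, mirror:Peggy
Event 1 (give mirror: Peggy -> Frank). State: pen:Peggy, mirror:Frank
Event 2 (swap mirror<->pen: now mirror:Peggy, pen:Frank). State: pen:Frank, mirror:Peggy
Event 3 (swap mirror<->pen: now mirror:Frank, pen:Peggy). State: pen:Peggy, mirror:Frank
Event 4 (swap pen<->mirror: now pen:Frank, mirror:Peggy). State: pen:Frank, mirror:Peggy
Event 5 (swap mirror<->pen: now mirror:Frank, pen:Peggy). State: pen:Peggy, mirror:Frank
Event 6 (swap mirror<->pen: now mirror:Peggy, pen:Frank). State: pen:Frank, mirror:Peggy
Event 7 (swap pen<->mirror: now pen:Peggy, mirror:Frank). State: pen:Peggy, mirror:Frank

Final state: pen:Peggy, mirror:Frank
Frank holds: mirror.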